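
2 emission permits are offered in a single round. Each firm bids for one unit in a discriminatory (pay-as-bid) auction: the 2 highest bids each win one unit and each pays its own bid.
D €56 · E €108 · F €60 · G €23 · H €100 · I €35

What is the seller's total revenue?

Total revenue: €208

Sorting: 108 (E), 100 (H), 60 (F), 56 (D), …
Winners (2 units): E, H.
Total revenue = 108 + 100 = €208.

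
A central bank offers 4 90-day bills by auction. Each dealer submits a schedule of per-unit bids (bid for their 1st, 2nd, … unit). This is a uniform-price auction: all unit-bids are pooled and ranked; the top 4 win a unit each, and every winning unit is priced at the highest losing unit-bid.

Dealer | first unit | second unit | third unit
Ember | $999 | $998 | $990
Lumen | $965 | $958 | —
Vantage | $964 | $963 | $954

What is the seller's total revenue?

Merging the schedules and taking the best 4: 999 (Ember-1), 998 (Ember-2), 990 (Ember-3), 965 (Lumen-1)
The (k+1)-th unit-bid is $964.
Allocation: Ember 3, Lumen 1. Every unit priced at $964.
Revenue = 4 × 964 = $3,856.

Total revenue: $3,856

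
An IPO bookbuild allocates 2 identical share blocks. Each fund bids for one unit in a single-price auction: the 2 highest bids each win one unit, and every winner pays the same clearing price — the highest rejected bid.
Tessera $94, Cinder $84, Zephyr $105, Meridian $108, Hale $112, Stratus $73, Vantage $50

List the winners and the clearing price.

Sorting: 112 (Hale), 108 (Meridian), 105 (Zephyr), 94 (Tessera), …
The 2 highest are Hale, Meridian.
First losing bid is Zephyr's $105, which sets the uniform price.

Hale, Meridian; each pays $105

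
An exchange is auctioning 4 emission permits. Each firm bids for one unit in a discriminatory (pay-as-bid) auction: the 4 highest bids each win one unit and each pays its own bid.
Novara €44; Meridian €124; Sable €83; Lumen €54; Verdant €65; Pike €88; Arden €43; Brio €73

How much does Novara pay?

Ordering the bids: 124 (Meridian), 88 (Pike), 83 (Sable), 73 (Brio), 65 (Verdant), 54 (Lumen), …
Top 4: Meridian, Pike, Sable, Brio.
Novara does not win → €0.

Novara pays €0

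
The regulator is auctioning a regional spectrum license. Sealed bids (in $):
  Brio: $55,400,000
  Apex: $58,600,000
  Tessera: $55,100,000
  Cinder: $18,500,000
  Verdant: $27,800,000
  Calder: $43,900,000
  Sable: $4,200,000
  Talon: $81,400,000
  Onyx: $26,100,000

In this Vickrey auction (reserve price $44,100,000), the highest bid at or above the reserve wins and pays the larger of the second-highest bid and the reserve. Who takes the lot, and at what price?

Bids in order: 81,400,000 (Talon) > 58,600,000 (Apex) > 55,400,000 (Brio) > 55,100,000 (Tessera) > 43,900,000 (Calder) > 27,800,000 (Verdant) > …
Talon has the top bid at or above the reserve ($81,400,000).
max(second-highest $58,600,000, reserve $44,100,000) = $58,600,000; the reserve does not bind.

Talon pays $58,600,000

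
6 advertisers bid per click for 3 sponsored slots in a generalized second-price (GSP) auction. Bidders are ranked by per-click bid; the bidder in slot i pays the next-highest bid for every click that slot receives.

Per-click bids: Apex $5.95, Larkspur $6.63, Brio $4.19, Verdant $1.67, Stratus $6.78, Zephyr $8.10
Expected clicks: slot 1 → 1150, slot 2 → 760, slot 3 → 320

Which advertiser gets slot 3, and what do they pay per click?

Larkspur; $5.95 per click

Per-click bids in order: $8.10 (Zephyr) > $6.78 (Stratus) > $6.63 (Larkspur) > $5.95 (Apex) > …
Slot 3 goes to the third-ranked bidder, Larkspur, who pays the next bid down: $5.95/click.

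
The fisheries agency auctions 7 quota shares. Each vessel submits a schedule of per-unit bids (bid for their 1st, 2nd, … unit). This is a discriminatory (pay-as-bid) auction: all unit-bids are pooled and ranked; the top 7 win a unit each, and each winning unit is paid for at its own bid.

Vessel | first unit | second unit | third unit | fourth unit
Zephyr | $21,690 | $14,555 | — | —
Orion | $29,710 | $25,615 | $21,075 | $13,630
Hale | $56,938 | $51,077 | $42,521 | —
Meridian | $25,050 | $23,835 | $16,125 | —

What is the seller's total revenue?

Total revenue: $254,746

Pooled unit-bids ranked (top 7): 56,938 (Hale-1), 51,077 (Hale-2), 42,521 (Hale-3), 29,710 (Orion-1), 25,615 (Orion-2), 25,050 (Meridian-1), 23,835 (Meridian-2)
Next rejected bid: $21,690 (not a price — pay-as-bid).
Each winning unit pays its own bid.
Revenue = 56,938 + 51,077 + 42,521 + 29,710 + 25,615 + 25,050 + 23,835 = $254,746.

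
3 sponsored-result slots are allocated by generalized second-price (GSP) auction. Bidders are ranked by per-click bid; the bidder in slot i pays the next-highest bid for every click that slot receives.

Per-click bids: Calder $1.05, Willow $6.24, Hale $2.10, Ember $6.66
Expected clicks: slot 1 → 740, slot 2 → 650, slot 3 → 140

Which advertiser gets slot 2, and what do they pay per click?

Ranked by bid: $6.66 (Ember) > $6.24 (Willow) > $2.10 (Hale) > $1.05 (Calder)
Slot 2 goes to the second-ranked bidder, Willow, who pays the next bid down: $2.10/click.

Willow; $2.10 per click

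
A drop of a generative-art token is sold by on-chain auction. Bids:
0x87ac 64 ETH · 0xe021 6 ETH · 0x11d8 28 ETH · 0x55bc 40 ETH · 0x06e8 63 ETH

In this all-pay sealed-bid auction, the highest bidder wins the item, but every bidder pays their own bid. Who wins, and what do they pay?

Bids in order: 64 (0x87ac) > 63 (0x06e8) > 40 (0x55bc) > 28 (0x11d8) > 6 (0xe021)
0x87ac is highest and takes the item; every bidder forfeits their bid.

0x87ac pays 64 ETH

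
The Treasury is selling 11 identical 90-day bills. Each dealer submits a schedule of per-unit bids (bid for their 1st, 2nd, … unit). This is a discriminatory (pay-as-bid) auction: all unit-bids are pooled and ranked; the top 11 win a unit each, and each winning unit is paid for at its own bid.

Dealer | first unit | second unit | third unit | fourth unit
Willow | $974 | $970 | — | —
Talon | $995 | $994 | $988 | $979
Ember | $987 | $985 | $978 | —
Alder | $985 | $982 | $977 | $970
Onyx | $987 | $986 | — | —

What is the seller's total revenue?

Pooled unit-bids ranked (top 11): 995 (Talon-1), 994 (Talon-2), 988 (Talon-3), 987 (Ember-1), 987 (Onyx-1), 986 (Onyx-2), 985 (Ember-2), 985 (Alder-1), 982 (Alder-2), 979 (Talon-4), 978 (Ember-3)
Next rejected bid: $977 (not a price — pay-as-bid).
Each winning unit pays its own bid.
Revenue = 995 + 994 + 988 + 987 + 987 + 986 + 985 + 985 + 982 + 979 + 978 = $10,846.

Total revenue: $10,846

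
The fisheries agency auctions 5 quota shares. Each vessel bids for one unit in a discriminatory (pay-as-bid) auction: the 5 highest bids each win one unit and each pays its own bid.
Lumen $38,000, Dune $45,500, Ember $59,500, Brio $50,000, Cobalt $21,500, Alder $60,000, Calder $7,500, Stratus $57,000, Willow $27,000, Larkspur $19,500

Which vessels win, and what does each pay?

Ordering the bids: 60,000 (Alder), 59,500 (Ember), 57,000 (Stratus), 50,000 (Brio), 45,500 (Dune), 38,000 (Lumen), 27,000 (Willow), …
Top 5: Alder, Ember, Stratus, Brio, Dune.
Each winner pays its own bid: Alder $60,000, Ember $59,500, Stratus $57,000, Brio $50,000, Dune $45,500.

Alder $60,000, Ember $59,500, Stratus $57,000, Brio $50,000, Dune $45,500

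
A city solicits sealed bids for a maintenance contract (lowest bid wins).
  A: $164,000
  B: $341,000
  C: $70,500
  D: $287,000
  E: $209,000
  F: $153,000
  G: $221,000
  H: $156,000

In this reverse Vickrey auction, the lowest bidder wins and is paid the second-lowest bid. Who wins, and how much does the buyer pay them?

C is paid $153,000

Rule: the lowest bidder wins and is paid the second-lowest bid.
Bids ranked: 70,500 (C) < 153,000 (F) < 156,000 (H) < 164,000 (A) < 209,000 (E) < 221,000 (G) < …
C is lowest; is paid the second-lowest bid, $153,000.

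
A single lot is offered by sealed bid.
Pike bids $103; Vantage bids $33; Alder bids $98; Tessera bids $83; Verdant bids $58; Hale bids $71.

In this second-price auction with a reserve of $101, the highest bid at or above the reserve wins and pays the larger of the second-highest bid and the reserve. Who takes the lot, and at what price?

Pike pays $101

Bids ranked: 103 (Pike) > 98 (Alder) > 83 (Tessera) > 71 (Hale) > 58 (Verdant) > 33 (Vantage)
Pike has the top bid at or above the reserve ($103).
max(second-highest $98, reserve $101) = $101.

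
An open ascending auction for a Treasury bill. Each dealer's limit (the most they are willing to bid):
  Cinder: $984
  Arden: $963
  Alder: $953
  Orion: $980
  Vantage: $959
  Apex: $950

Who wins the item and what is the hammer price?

Cinder wins at $980

Limits in order: 984 (Cinder) > 980 (Orion) > 963 (Arden) > 959 (Vantage) > 953 (Alder) > 950 (Apex)
Once the price passes $980, only Cinder is left; the hammer falls at Orion's limit of $980.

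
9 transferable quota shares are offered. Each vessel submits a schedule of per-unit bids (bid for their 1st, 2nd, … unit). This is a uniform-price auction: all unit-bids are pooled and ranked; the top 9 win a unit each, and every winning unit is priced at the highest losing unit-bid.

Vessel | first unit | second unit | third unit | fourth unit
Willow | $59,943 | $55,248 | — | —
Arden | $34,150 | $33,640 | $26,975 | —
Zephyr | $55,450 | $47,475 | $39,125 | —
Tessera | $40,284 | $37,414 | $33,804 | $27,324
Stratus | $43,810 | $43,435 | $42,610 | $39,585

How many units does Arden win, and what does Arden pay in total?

Merging the schedules and taking the best 9: 59,943 (Willow-1), 55,450 (Zephyr-1), 55,248 (Willow-2), 47,475 (Zephyr-2), 43,810 (Stratus-1), 43,435 (Stratus-2), 42,610 (Stratus-3), 40,284 (Tessera-1), 39,585 (Stratus-4)
The (k+1)-th unit-bid is $39,125.
Arden wins 0 unit(s) at $39,125 each.

Arden: 0 units, pays $0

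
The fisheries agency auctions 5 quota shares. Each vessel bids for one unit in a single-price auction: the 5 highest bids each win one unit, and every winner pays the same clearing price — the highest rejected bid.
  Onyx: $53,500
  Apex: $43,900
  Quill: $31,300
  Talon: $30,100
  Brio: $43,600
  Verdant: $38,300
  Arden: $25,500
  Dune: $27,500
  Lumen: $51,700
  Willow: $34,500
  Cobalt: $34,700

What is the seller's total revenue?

Bids ranked high→low: 53,500 (Onyx), 51,700 (Lumen), 43,900 (Apex), 43,600 (Brio), 38,300 (Verdant), 34,700 (Cobalt), 34,500 (Willow), …
Top 5: Onyx, Lumen, Apex, Brio, Verdant.
First losing bid is Cobalt's $34,700, which sets the uniform price.
Total revenue = 5 × $34,700 = $173,500.

Total revenue: $173,500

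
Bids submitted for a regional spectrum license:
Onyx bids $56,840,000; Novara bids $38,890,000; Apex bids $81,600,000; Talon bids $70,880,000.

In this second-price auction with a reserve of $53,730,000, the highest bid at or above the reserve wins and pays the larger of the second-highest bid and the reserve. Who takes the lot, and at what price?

Apex pays $70,880,000

Sorting bids: 81,600,000 (Apex) > 70,880,000 (Talon) > 56,840,000 (Onyx) > 38,890,000 (Novara)
Highest eligible bid: Apex at $81,600,000.
max(second-highest $70,880,000, reserve $53,730,000) = $70,880,000; the reserve does not bind.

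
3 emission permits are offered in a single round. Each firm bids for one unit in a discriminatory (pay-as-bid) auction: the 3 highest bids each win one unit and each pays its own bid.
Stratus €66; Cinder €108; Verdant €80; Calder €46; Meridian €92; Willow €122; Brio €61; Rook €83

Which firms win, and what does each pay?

Sorting: 122 (Willow), 108 (Cinder), 92 (Meridian), 83 (Rook), 80 (Verdant), …
The 3 highest are Willow, Cinder, Meridian.
Each winner pays its own bid: Willow €122, Cinder €108, Meridian €92.

Willow €122, Cinder €108, Meridian €92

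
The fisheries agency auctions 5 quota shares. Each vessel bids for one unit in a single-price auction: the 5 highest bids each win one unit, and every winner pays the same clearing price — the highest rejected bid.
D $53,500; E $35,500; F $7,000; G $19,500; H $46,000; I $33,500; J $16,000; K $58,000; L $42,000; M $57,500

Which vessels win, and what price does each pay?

Ordering the bids: 58,000 (K), 57,500 (M), 53,500 (D), 46,000 (H), 42,000 (L), 35,500 (E), 33,500 (I), …
Winners (5 units): K, M, D, H, L.
Highest unsuccessful bid: $35,500 → clearing price.

K, M, D, H, L; each pays $35,500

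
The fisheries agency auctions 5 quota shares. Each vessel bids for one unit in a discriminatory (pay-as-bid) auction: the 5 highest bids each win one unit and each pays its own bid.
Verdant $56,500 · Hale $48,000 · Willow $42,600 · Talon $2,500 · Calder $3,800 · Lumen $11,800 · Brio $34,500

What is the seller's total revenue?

Sorting: 56,500 (Verdant), 48,000 (Hale), 42,600 (Willow), 34,500 (Brio), 11,800 (Lumen), 3,800 (Calder), 2,500 (Talon)
Winners (5 units): Verdant, Hale, Willow, Brio, Lumen.
Total revenue = 56,500 + 48,000 + 42,600 + 34,500 + 11,800 = $193,400.

Total revenue: $193,400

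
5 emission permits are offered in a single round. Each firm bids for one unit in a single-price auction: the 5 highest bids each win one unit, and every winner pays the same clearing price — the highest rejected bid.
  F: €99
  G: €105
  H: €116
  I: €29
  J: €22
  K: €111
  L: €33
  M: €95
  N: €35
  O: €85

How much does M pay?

Bids ranked high→low: 116 (H), 111 (K), 105 (G), 99 (F), 95 (M), 85 (O), 35 (N), …
Top 5: H, K, G, F, M.
Clearing price = highest rejected bid = €85.
M wins → pays €85.

M pays €85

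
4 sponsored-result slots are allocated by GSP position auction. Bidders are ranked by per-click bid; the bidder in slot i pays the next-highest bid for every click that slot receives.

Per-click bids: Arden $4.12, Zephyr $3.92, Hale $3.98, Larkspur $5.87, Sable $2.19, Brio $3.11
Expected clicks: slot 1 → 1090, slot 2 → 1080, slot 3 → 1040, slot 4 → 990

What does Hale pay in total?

Hale pays $4076.80

Ranked by bid: $5.87 (Larkspur) > $4.12 (Arden) > $3.98 (Hale) > $3.92 (Zephyr) > $3.11 (Brio) > …
Hale holds slot 3 → pays next bid $3.92 × 1040 clicks = $4076.80.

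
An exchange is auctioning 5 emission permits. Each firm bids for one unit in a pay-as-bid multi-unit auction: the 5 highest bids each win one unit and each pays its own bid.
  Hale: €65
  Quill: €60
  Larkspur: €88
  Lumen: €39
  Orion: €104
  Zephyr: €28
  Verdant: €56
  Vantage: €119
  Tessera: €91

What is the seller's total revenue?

Sorting: 119 (Vantage), 104 (Orion), 91 (Tessera), 88 (Larkspur), 65 (Hale), 60 (Quill), 56 (Verdant), …
The 5 highest are Vantage, Orion, Tessera, Larkspur, Hale.
Total revenue = 119 + 104 + 91 + 88 + 65 = €467.

Total revenue: €467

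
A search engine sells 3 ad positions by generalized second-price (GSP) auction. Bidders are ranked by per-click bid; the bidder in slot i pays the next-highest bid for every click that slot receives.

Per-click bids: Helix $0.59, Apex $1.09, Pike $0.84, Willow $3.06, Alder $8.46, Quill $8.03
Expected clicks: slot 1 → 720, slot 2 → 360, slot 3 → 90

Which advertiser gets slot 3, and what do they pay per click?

Willow; $1.09 per click

Ranked by bid: $8.46 (Alder) > $8.03 (Quill) > $3.06 (Willow) > $1.09 (Apex) > …
Slot 3 goes to the third-ranked bidder, Willow, who pays the next bid down: $1.09/click.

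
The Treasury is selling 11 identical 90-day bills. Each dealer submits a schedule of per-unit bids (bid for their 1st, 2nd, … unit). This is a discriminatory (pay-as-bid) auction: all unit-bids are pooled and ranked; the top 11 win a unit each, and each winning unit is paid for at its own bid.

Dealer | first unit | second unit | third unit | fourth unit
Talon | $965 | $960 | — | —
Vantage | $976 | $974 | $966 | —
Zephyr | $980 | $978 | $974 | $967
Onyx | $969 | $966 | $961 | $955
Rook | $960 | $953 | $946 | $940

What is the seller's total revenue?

All unit-bids, highest first — top 11: 980 (Zephyr-1), 978 (Zephyr-2), 976 (Vantage-1), 974 (Vantage-2), 974 (Zephyr-3), 969 (Onyx-1), 967 (Zephyr-4), 966 (Vantage-3), 966 (Onyx-2), 965 (Talon-1), 961 (Onyx-3)
Next rejected bid: $960 (not a price — pay-as-bid).
Each winning unit pays its own bid.
Revenue = 980 + 978 + 976 + 974 + 974 + 969 + 967 + 966 + 966 + 965 + 961 = $10,676.

Total revenue: $10,676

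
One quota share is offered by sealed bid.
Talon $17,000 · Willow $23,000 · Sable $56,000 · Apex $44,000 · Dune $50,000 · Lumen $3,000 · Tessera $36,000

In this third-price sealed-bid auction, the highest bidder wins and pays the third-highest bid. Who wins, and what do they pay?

Sable pays $44,000

Bids in order: 56,000 (Sable) > 50,000 (Dune) > 44,000 (Apex) > 36,000 (Tessera) > 23,000 (Willow) > 17,000 (Talon) > …
Sable is highest; pays the third-highest bid, $44,000.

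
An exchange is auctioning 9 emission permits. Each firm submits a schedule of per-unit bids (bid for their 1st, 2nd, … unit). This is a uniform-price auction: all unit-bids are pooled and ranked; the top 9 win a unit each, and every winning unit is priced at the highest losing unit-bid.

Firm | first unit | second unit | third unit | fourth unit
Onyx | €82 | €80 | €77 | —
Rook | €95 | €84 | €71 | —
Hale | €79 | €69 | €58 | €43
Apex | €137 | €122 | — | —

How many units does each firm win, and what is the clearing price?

Merging the schedules and taking the best 9: 137 (Apex-1), 122 (Apex-2), 95 (Rook-1), 84 (Rook-2), 82 (Onyx-1), 80 (Onyx-2), 79 (Hale-1), 77 (Onyx-3), 71 (Rook-3)
The (k+1)-th unit-bid is €69.
Allocation: Apex 2, Hale 1, Onyx 3, Rook 3.

Apex 2, Hale 1, Onyx 3, Rook 3; clearing price €69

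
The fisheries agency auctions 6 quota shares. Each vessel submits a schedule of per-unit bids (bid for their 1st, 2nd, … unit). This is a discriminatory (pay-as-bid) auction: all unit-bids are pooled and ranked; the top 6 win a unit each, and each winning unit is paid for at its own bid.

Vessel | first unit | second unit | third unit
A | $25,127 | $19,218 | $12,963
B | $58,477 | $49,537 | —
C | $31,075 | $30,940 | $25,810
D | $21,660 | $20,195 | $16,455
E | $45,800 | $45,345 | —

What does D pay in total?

All unit-bids, highest first — top 6: 58,477 (B-1), 49,537 (B-2), 45,800 (E-1), 45,345 (E-2), 31,075 (C-1), 30,940 (C-2)
Next rejected bid: $25,810 (not a price — pay-as-bid).
D wins no units.

D pays $0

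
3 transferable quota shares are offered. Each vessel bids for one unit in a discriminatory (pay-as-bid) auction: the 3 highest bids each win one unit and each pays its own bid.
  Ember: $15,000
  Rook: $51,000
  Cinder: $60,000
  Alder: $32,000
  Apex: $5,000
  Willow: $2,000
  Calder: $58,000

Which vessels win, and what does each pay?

Sorting: 60,000 (Cinder), 58,000 (Calder), 51,000 (Rook), 32,000 (Alder), 15,000 (Ember), …
Winners (3 units): Cinder, Calder, Rook.
Each winner pays its own bid: Cinder $60,000, Calder $58,000, Rook $51,000.

Cinder $60,000, Calder $58,000, Rook $51,000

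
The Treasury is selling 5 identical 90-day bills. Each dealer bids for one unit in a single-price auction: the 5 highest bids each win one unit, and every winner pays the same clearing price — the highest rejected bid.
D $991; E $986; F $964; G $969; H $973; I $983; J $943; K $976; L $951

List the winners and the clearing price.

D, E, I, K, H; each pays $969

Sorting: 991 (D), 986 (E), 983 (I), 976 (K), 973 (H), 969 (G), 964 (F), …
The 5 highest are D, E, I, K, H.
Highest unsuccessful bid: $969 → clearing price.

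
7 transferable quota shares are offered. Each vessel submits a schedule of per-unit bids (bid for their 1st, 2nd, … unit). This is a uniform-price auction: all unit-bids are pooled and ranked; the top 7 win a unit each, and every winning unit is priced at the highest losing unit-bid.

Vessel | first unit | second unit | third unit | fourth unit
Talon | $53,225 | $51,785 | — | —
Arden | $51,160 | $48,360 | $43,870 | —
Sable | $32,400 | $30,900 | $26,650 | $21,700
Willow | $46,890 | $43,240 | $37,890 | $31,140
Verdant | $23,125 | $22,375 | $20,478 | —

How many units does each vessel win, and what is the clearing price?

All unit-bids, highest first — top 7: 53,225 (Talon-1), 51,785 (Talon-2), 51,160 (Arden-1), 48,360 (Arden-2), 46,890 (Willow-1), 43,870 (Arden-3), 43,240 (Willow-2)
First bid not allocated: $37,890.
Allocation: Arden 3, Talon 2, Willow 2.

Arden 3, Talon 2, Willow 2; clearing price $37,890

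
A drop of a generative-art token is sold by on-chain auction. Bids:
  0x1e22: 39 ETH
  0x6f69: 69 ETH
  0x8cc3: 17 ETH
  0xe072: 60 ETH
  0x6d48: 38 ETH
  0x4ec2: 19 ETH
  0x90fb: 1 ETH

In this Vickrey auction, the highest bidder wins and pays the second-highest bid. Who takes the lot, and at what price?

Sorting bids: 69 (0x6f69) > 60 (0xe072) > 39 (0x1e22) > 38 (0x6d48) > 19 (0x4ec2) > 17 (0x8cc3) > …
0x6f69 wins with the highest bid; price is set by the runner-up at 60 ETH.

0x6f69 pays 60 ETH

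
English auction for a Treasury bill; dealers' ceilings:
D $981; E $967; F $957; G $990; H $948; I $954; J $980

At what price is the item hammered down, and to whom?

G wins at $981

Ascending (English) auction: the price rises until one bidder remains; the winner pays the price at which the last rival dropped out.
Sorting limits: 990 (G) > 981 (D) > 980 (J) > 967 (E) > 957 (F) > 954 (I) > …
Bidding ends when D exits at $981; G takes it.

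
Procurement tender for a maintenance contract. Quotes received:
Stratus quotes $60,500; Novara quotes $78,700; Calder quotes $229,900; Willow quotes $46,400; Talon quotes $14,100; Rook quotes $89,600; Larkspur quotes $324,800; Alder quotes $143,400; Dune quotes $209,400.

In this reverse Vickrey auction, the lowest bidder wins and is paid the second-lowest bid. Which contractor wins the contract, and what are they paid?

Bids in order: 14,100 (Talon) < 46,400 (Willow) < 60,500 (Stratus) < 78,700 (Novara) < 89,600 (Rook) < 143,400 (Alder) < …
Second-price: Talon is paid Willow's bid of $46,400.

Talon is paid $46,400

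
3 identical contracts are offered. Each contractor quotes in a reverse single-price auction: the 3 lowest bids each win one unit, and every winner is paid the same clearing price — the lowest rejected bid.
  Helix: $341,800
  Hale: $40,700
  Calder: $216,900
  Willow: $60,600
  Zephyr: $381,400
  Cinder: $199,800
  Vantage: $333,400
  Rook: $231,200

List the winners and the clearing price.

Ordering the bids: 40,700 (Hale), 60,600 (Willow), 199,800 (Cinder), 216,900 (Calder), 231,200 (Rook), …
Winners (3 units): Hale, Willow, Cinder.
First losing bid is Calder's $216,900, which sets the uniform price.

Hale, Willow, Cinder; each is paid $216,900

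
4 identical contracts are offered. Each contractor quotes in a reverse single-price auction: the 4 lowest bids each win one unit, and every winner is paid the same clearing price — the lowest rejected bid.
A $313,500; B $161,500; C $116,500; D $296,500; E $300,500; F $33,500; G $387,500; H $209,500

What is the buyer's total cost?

Total cost: $1,186,000

Bids ranked low→high: 33,500 (F), 116,500 (C), 161,500 (B), 209,500 (H), 296,500 (D), 300,500 (E), …
The 4 lowest are F, C, B, H.
Clearing price = lowest rejected bid = $296,500.
Total cost = 4 × $296,500 = $1,186,000.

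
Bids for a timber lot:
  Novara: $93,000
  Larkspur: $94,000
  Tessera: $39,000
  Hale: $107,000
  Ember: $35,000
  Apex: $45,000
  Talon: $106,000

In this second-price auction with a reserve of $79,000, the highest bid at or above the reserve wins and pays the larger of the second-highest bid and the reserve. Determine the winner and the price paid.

Hale pays $106,000

Bids in order: 107,000 (Hale) > 106,000 (Talon) > 94,000 (Larkspur) > 93,000 (Novara) > 45,000 (Apex) > 39,000 (Tessera) > …
Hale has the top bid at or above the reserve ($107,000).
max(second-highest $106,000, reserve $79,000) = $106,000; the reserve does not bind.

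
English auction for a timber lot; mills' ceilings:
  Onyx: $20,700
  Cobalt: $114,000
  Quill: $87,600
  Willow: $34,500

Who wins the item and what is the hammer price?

Cobalt wins at $87,600

Limits ranked: 114,000 (Cobalt) > 87,600 (Quill) > 34,500 (Willow) > 20,700 (Onyx)
Once the price passes $87,600, only Cobalt is left; the hammer falls at Quill's limit of $87,600.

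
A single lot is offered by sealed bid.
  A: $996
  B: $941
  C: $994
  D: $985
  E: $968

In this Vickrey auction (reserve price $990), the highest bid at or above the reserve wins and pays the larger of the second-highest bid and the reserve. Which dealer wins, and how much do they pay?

A pays $994

Bids in order: 996 (A) > 994 (C) > 985 (D) > 968 (E) > 941 (B)
Highest eligible bid: A at $996.
max(second-highest $994, reserve $990) = $994; the reserve does not bind.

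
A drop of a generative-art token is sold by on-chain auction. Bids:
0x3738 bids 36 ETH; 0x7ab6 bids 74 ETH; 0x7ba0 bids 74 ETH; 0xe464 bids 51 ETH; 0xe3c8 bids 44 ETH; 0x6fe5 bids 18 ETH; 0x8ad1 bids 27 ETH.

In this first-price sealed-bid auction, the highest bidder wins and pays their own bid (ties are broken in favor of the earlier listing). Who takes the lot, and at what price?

First-price sealed-bid auction: the highest bidder wins and pays their own bid.
Bids in order: 74 (0x7ab6) > 74 (0x7ba0) > 51 (0xe464) > 44 (0xe3c8) > 36 (0x3738) > 27 (0x8ad1) > …
Tie at 74 ETH → 0x7ab6 wins by tie-break.
0x7ab6 has the highest bid and pays exactly that: 74 ETH.

0x7ab6 pays 74 ETH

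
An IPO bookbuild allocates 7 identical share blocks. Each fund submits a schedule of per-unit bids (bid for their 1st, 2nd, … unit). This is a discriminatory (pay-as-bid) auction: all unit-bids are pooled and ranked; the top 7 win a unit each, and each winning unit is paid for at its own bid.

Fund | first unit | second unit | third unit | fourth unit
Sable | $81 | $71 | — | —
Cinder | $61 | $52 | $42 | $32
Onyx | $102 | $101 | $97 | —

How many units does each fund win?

Cinder 2, Onyx 3, Sable 2

Merging the schedules and taking the best 7: 102 (Onyx-1), 101 (Onyx-2), 97 (Onyx-3), 81 (Sable-1), 71 (Sable-2), 61 (Cinder-1), 52 (Cinder-2)
Next rejected bid: $42 (not a price — pay-as-bid).
Allocation: Cinder 2, Onyx 3, Sable 2.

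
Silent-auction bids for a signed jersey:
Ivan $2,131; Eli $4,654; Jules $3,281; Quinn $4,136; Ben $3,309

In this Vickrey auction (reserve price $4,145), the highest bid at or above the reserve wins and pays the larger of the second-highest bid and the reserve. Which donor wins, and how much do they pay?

Eli pays $4,145

Sorting bids: 4,654 (Eli) > 4,136 (Quinn) > 3,309 (Ben) > 3,281 (Jules) > 2,131 (Ivan)
Eli has the top bid at or above the reserve ($4,654).
Second-highest bid $4,136 is below the reserve $4,145, so the reserve binds → payment $4,145.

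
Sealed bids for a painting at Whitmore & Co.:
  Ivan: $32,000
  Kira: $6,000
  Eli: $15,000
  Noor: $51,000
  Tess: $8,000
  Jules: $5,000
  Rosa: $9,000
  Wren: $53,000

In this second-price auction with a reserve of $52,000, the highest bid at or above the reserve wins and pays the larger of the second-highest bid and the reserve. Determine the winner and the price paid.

Wren pays $52,000

Second-price auction with a reserve of $52,000: the highest bid at or above the reserve wins and pays the larger of the second-highest bid and the reserve.
Bids in order: 53,000 (Wren) > 51,000 (Noor) > 32,000 (Ivan) > 15,000 (Eli) > 9,000 (Rosa) > 8,000 (Tess) > …
Highest eligible bid: Wren at $53,000.
Second-highest bid $51,000 is below the reserve $52,000, so the reserve binds → payment $52,000.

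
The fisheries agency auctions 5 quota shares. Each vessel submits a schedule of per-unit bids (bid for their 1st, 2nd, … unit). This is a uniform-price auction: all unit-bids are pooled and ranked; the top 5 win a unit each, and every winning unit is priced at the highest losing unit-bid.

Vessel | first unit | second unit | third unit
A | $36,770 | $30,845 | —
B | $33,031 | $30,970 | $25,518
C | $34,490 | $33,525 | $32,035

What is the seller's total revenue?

Pooled unit-bids ranked (top 5): 36,770 (A-1), 34,490 (C-1), 33,525 (C-2), 33,031 (B-1), 32,035 (C-3)
Highest rejected unit-bid = $30,970.
Allocation: A 1, B 1, C 3. Every unit priced at $30,970.
Revenue = 5 × 30,970 = $154,850.

Total revenue: $154,850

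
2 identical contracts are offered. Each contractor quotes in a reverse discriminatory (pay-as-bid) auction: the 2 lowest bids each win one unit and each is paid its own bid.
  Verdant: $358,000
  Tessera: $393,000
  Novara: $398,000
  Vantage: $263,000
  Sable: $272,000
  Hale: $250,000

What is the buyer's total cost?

Bids ranked low→high: 250,000 (Hale), 263,000 (Vantage), 272,000 (Sable), 358,000 (Verdant), …
The 2 lowest are Hale, Vantage.
Total cost = 250,000 + 263,000 = $513,000.

Total cost: $513,000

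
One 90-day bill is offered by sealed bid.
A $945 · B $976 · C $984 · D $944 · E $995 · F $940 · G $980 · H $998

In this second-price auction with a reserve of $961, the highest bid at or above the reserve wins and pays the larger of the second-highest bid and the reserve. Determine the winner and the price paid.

H pays $995

Bids in order: 998 (H) > 995 (E) > 984 (C) > 980 (G) > 976 (B) > 945 (A) > …
H has the top bid at or above the reserve ($998).
Second-highest bid $995 exceeds the reserve $961 → payment $995.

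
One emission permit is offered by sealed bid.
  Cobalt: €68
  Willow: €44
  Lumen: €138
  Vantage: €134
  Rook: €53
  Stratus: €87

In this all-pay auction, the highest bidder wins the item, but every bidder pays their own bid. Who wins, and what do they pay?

Bids ranked: 138 (Lumen) > 134 (Vantage) > 87 (Stratus) > 68 (Cobalt) > 53 (Rook) > 44 (Willow)
Lumen is highest and takes the item; every bidder forfeits their bid.

Lumen pays €138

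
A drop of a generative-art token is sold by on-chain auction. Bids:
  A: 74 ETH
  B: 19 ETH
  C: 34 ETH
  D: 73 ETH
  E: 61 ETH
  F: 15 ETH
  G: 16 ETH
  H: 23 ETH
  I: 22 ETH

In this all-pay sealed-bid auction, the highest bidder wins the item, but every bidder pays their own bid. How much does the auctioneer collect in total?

All-pay sealed-bid auction: the highest bidder wins the item, but every bidder pays their own bid.
Bids ranked: 74 (A) > 73 (D) > 61 (E) > 34 (C) > 23 (H) > 22 (I) > …
Every bidder forfeits their bid regardless of winning.
Revenue = 74 + 19 + 34 + 73 + 61 + 15 + 16 + 23 + 22 = 337 ETH.

Total revenue: 337 ETH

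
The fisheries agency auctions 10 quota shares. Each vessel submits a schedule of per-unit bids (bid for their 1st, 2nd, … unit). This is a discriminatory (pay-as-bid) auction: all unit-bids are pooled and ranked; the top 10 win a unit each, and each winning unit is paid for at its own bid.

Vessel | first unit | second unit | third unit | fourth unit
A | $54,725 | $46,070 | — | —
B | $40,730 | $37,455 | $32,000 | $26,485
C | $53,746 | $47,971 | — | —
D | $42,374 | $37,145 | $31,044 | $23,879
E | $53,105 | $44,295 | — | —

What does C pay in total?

C pays $101,717

Merging the schedules and taking the best 10: 54,725 (A-1), 53,746 (C-1), 53,105 (E-1), 47,971 (C-2), 46,070 (A-2), 44,295 (E-2), 42,374 (D-1), 40,730 (B-1), 37,455 (B-2), 37,145 (D-2)
Next rejected bid: $32,000 (not a price — pay-as-bid).
C's winning unit-bids: 53,746 + 47,971 = $101,717.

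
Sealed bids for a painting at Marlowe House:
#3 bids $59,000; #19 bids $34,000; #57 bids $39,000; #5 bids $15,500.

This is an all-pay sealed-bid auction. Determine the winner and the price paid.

#3 pays $59,000

Rule: the highest bidder wins the item, but every bidder pays their own bid.
Bids in order: 59,000 (#3) > 39,000 (#57) > 34,000 (#19) > 15,500 (#5)
#3 is highest and takes the item; every bidder forfeits their bid.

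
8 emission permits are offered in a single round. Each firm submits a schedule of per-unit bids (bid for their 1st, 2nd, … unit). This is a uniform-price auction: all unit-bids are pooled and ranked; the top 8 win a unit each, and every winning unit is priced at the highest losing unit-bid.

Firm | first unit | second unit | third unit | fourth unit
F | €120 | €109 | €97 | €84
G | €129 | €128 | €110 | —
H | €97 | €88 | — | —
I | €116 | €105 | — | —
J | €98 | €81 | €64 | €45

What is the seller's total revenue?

Merging the schedules and taking the best 8: 129 (G-1), 128 (G-2), 120 (F-1), 116 (I-1), 110 (G-3), 109 (F-2), 105 (I-2), 98 (J-1)
The (k+1)-th unit-bid is €97.
Allocation: F 2, G 3, I 2, J 1. Every unit priced at €97.
Revenue = 8 × 97 = €776.

Total revenue: €776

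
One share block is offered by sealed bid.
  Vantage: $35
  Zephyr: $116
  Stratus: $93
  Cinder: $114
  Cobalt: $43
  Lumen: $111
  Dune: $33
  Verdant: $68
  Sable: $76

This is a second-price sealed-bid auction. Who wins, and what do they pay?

Sorting bids: 116 (Zephyr) > 114 (Cinder) > 111 (Lumen) > 93 (Stratus) > 76 (Sable) > 68 (Verdant) > …
Second-price: Zephyr pays Cinder's bid of $114.

Zephyr pays $114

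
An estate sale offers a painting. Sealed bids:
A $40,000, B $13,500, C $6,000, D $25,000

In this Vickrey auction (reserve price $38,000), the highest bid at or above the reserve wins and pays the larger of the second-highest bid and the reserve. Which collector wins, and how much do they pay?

A pays $38,000

Rule: the highest bid at or above the reserve wins and pays the larger of the second-highest bid and the reserve.
Bids ranked: 40,000 (A) > 25,000 (D) > 13,500 (B) > 6,000 (C)
A has the top bid at or above the reserve ($40,000).
Second-highest bid $25,000 is below the reserve $38,000, so the reserve binds → payment $38,000.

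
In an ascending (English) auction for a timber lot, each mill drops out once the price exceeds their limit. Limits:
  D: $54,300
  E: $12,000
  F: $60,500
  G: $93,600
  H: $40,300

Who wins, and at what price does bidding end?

Open ascending-bid auction: the price rises until one bidder remains; the winner pays the price at which the last rival dropped out.
Limits in order: 93,600 (G) > 60,500 (F) > 54,300 (D) > 40,300 (H) > 12,000 (E)
F is the last rival to drop out, at $60,500; G remains and wins at that price.

G wins at $60,500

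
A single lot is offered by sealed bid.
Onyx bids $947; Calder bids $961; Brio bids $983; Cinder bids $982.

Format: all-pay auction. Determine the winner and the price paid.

Brio pays $983

All-pay auction: the highest bidder wins the item, but every bidder pays their own bid.
Sorting bids: 983 (Brio) > 982 (Cinder) > 961 (Calder) > 947 (Onyx)
Brio is highest and takes the item; every bidder forfeits their bid.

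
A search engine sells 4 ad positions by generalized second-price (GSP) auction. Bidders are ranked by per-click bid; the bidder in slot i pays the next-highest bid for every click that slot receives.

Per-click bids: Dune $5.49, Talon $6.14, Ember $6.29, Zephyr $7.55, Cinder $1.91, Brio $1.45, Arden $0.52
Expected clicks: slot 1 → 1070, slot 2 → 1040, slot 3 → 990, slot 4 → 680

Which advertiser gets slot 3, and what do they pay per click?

Ranked by bid: $7.55 (Zephyr) > $6.29 (Ember) > $6.14 (Talon) > $5.49 (Dune) > $1.91 (Cinder) > …
Slot 3 goes to the third-ranked bidder, Talon, who pays the next bid down: $5.49/click.

Talon; $5.49 per click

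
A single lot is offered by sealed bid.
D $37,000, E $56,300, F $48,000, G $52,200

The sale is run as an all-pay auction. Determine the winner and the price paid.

Rule: the highest bidder wins the item, but every bidder pays their own bid.
Bids in order: 56,300 (E) > 52,200 (G) > 48,000 (F) > 37,000 (D)
E wins with the top bid; all bids are sunk regardless.

E pays $56,300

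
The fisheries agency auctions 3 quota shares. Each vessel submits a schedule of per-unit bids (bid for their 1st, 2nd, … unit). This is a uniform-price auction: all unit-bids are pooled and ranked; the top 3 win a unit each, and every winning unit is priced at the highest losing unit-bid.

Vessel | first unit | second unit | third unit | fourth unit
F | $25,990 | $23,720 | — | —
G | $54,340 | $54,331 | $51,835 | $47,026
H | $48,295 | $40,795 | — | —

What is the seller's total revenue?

Total revenue: $144,885

Pooled unit-bids ranked (top 3): 54,340 (G-1), 54,331 (G-2), 51,835 (G-3)
Highest rejected unit-bid = $48,295.
Allocation: G 3. Every unit priced at $48,295.
Revenue = 3 × 48,295 = $144,885.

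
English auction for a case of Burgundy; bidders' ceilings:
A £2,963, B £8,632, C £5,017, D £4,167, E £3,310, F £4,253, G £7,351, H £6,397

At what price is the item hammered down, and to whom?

Rule: the price rises until one bidder remains; the winner pays the price at which the last rival dropped out.
Limits ranked: 8,632 (B) > 7,351 (G) > 6,397 (H) > 5,017 (C) > 4,253 (F) > 4,167 (D) > …
G is the last rival to drop out, at £7,351; B remains and wins at that price.

B wins at £7,351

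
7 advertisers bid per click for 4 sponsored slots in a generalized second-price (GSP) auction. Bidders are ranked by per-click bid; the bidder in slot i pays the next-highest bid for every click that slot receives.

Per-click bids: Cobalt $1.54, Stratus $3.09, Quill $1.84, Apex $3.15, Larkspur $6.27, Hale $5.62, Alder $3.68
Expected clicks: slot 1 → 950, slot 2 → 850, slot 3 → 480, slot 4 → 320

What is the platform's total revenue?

Total revenue: $10967.80

Ranked by bid: $6.27 (Larkspur) > $5.62 (Hale) > $3.68 (Alder) > $3.15 (Apex) > $3.09 (Stratus) > …
Slot 1: Larkspur pays $5.62 × 950 = $5339.00
Slot 2: Hale pays $3.68 × 850 = $3128.00
Slot 3: Alder pays $3.15 × 480 = $1512.00
Slot 4: Apex pays $3.09 × 320 = $988.80
Total = $10967.80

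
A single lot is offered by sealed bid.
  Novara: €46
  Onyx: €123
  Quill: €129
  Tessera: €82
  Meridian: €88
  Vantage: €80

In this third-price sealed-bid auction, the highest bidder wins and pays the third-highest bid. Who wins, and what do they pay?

Sorting bids: 129 (Quill) > 123 (Onyx) > 88 (Meridian) > 82 (Tessera) > 80 (Vantage) > 46 (Novara)
Quill wins; payment is bid #3 in the ranking = €88.

Quill pays €88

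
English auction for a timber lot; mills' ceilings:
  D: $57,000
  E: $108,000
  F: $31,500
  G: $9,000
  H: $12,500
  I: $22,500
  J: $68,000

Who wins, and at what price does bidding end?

E wins at $68,000

Rule: the price rises until one bidder remains; the winner pays the price at which the last rival dropped out.
Sorting limits: 108,000 (E) > 68,000 (J) > 57,000 (D) > 31,500 (F) > 22,500 (I) > 12,500 (H) > …
Once the price passes $68,000, only E is left; the hammer falls at J's limit of $68,000.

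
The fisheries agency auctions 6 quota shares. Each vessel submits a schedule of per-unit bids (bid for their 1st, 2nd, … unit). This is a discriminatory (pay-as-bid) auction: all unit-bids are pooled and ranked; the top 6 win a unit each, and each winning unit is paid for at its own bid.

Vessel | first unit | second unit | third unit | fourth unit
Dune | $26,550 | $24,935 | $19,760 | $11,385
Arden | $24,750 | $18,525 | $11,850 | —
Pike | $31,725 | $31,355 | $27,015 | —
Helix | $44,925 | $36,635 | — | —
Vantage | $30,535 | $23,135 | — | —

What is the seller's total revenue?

Merging the schedules and taking the best 6: 44,925 (Helix-1), 36,635 (Helix-2), 31,725 (Pike-1), 31,355 (Pike-2), 30,535 (Vantage-1), 27,015 (Pike-3)
Next rejected bid: $26,550 (not a price — pay-as-bid).
Each winning unit pays its own bid.
Revenue = 44,925 + 36,635 + 31,725 + 31,355 + 30,535 + 27,015 = $202,190.

Total revenue: $202,190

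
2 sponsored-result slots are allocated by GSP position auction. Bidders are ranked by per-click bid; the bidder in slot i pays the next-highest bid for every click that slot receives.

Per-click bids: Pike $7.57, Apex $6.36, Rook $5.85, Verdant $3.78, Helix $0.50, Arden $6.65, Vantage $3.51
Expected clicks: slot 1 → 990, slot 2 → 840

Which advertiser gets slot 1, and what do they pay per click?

Pike; $6.65 per click

Ranked by bid: $7.57 (Pike) > $6.65 (Arden) > $6.36 (Apex) > …
Slot 1 goes to the first-ranked bidder, Pike, who pays the next bid down: $6.65/click.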